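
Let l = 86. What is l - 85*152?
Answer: -12834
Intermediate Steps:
l - 85*152 = 86 - 85*152 = 86 - 12920 = -12834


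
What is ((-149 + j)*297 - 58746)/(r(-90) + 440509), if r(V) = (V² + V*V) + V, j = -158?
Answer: -149925/456619 ≈ -0.32834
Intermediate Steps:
r(V) = V + 2*V² (r(V) = (V² + V²) + V = 2*V² + V = V + 2*V²)
((-149 + j)*297 - 58746)/(r(-90) + 440509) = ((-149 - 158)*297 - 58746)/(-90*(1 + 2*(-90)) + 440509) = (-307*297 - 58746)/(-90*(1 - 180) + 440509) = (-91179 - 58746)/(-90*(-179) + 440509) = -149925/(16110 + 440509) = -149925/456619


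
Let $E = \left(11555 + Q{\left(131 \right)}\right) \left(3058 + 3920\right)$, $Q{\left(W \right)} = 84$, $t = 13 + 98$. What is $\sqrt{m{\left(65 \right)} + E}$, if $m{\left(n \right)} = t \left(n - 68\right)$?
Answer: $\sqrt{81216609} \approx 9012.0$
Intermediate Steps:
$t = 111$
$m{\left(n \right)} = -7548 + 111 n$ ($m{\left(n \right)} = 111 \left(n - 68\right) = 111 \left(-68 + n\right) = -7548 + 111 n$)
$E = 81216942$ ($E = \left(11555 + 84\right) \left(3058 + 3920\right) = 11639 \cdot 6978 = 81216942$)
$\sqrt{m{\left(65 \right)} + E} = \sqrt{\left(-7548 + 111 \cdot 65\right) + 81216942} = \sqrt{\left(-7548 + 7215\right) + 81216942} = \sqrt{-333 + 81216942} = \sqrt{81216609}$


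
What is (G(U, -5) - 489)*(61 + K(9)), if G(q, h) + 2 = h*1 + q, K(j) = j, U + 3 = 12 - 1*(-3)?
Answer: -33880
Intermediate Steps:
U = 12 (U = -3 + (12 - 1*(-3)) = -3 + (12 + 3) = -3 + 15 = 12)
G(q, h) = -2 + h + q (G(q, h) = -2 + (h*1 + q) = -2 + (h + q) = -2 + h + q)
(G(U, -5) - 489)*(61 + K(9)) = ((-2 - 5 + 12) - 489)*(61 + 9) = (5 - 489)*70 = -484*70 = -33880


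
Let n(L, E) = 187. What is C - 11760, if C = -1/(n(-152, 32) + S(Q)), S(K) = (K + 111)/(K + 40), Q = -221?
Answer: -399334501/33957 ≈ -11760.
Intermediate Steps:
S(K) = (111 + K)/(40 + K)
C = -181/33957 (C = -1/(187 + (111 - 221)/(40 - 221)) = -1/(187 - 110/(-181)) = -1/(187 - 1/181*(-110)) = -1/(187 + 110/181) = -1/33957/181 = -1*181/33957 = -181/33957 ≈ -0.0053303)
C - 11760 = -181/33957 - 11760 = -399334501/33957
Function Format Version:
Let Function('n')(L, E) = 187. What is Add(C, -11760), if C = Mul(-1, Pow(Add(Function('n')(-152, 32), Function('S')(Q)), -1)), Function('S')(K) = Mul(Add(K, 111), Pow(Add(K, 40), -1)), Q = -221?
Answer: Rational(-399334501, 33957) ≈ -11760.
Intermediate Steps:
Function('S')(K) = Mul(Pow(Add(40, K), -1), Add(111, K)) (Function('S')(K) = Mul(Add(111, K), Pow(Add(40, K), -1)) = Mul(Pow(Add(40, K), -1), Add(111, K)))
C = Rational(-181, 33957) (C = Mul(-1, Pow(Add(187, Mul(Pow(Add(40, -221), -1), Add(111, -221))), -1)) = Mul(-1, Pow(Add(187, Mul(Pow(-181, -1), -110)), -1)) = Mul(-1, Pow(Add(187, Mul(Rational(-1, 181), -110)), -1)) = Mul(-1, Pow(Add(187, Rational(110, 181)), -1)) = Mul(-1, Pow(Rational(33957, 181), -1)) = Mul(-1, Rational(181, 33957)) = Rational(-181, 33957) ≈ -0.0053303)
Add(C, -11760) = Add(Rational(-181, 33957), -11760) = Rational(-399334501, 33957)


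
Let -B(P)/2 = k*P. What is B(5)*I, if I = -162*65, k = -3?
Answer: -315900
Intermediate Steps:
I = -10530
B(P) = 6*P (B(P) = -(-6)*P = 6*P)
B(5)*I = (6*5)*(-10530) = 30*(-10530) = -315900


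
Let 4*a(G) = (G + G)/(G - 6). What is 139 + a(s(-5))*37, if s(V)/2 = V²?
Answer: 7041/44 ≈ 160.02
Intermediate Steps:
s(V) = 2*V²
a(G) = G/(2*(-6 + G)) (a(G) = ((G + G)/(G - 6))/4 = ((2*G)/(-6 + G))/4 = (2*G/(-6 + G))/4 = G/(2*(-6 + G)))
139 + a(s(-5))*37 = 139 + ((2*(-5)²)/(2*(-6 + 2*(-5)²)))*37 = 139 + ((2*25)/(2*(-6 + 2*25)))*37 = 139 + ((½)*50/(-6 + 50))*37 = 139 + ((½)*50/44)*37 = 139 + ((½)*50*(1/44))*37 = 139 + (25/44)*37 = 139 + 925/44 = 7041/44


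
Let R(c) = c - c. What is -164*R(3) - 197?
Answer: -197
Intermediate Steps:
R(c) = 0
-164*R(3) - 197 = -164*0 - 197 = 0 - 197 = -197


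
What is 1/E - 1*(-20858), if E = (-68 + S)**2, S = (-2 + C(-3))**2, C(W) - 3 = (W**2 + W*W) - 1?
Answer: 1366949889/65536 ≈ 20858.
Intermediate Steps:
C(W) = 2 + 2*W**2 (C(W) = 3 + ((W**2 + W*W) - 1) = 3 + ((W**2 + W**2) - 1) = 3 + (2*W**2 - 1) = 3 + (-1 + 2*W**2) = 2 + 2*W**2)
S = 324 (S = (-2 + (2 + 2*(-3)**2))**2 = (-2 + (2 + 2*9))**2 = (-2 + (2 + 18))**2 = (-2 + 20)**2 = 18**2 = 324)
E = 65536 (E = (-68 + 324)**2 = 256**2 = 65536)
1/E - 1*(-20858) = 1/65536 - 1*(-20858) = 1/65536 + 20858 = 1366949889/65536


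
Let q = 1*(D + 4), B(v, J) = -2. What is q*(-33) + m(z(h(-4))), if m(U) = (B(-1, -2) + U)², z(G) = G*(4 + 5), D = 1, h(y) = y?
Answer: 1279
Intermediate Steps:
z(G) = 9*G (z(G) = G*9 = 9*G)
q = 5 (q = 1*(1 + 4) = 1*5 = 5)
m(U) = (-2 + U)²
q*(-33) + m(z(h(-4))) = 5*(-33) + (-2 + 9*(-4))² = -165 + (-2 - 36)² = -165 + (-38)² = -165 + 1444 = 1279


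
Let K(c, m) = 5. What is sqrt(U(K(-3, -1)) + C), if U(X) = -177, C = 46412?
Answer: sqrt(46235) ≈ 215.02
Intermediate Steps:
sqrt(U(K(-3, -1)) + C) = sqrt(-177 + 46412) = sqrt(46235)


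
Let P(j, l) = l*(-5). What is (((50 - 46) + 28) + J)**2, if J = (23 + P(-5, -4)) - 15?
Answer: 3600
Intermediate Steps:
P(j, l) = -5*l
J = 28 (J = (23 - 5*(-4)) - 15 = (23 + 20) - 15 = 43 - 15 = 28)
(((50 - 46) + 28) + J)**2 = (((50 - 46) + 28) + 28)**2 = ((4 + 28) + 28)**2 = (32 + 28)**2 = 60**2 = 3600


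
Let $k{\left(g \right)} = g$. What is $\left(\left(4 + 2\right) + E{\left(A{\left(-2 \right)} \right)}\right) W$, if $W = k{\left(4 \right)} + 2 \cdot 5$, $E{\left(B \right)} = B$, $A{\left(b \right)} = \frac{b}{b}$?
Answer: $98$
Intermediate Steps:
$A{\left(b \right)} = 1$
$W = 14$ ($W = 4 + 2 \cdot 5 = 4 + 10 = 14$)
$\left(\left(4 + 2\right) + E{\left(A{\left(-2 \right)} \right)}\right) W = \left(\left(4 + 2\right) + 1\right) 14 = \left(6 + 1\right) 14 = 7 \cdot 14 = 98$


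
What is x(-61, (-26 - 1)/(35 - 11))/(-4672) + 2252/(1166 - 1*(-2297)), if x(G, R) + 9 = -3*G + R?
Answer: 79381423/129433088 ≈ 0.61330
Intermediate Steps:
x(G, R) = -9 + R - 3*G (x(G, R) = -9 + (-3*G + R) = -9 + (R - 3*G) = -9 + R - 3*G)
x(-61, (-26 - 1)/(35 - 11))/(-4672) + 2252/(1166 - 1*(-2297)) = (-9 + (-26 - 1)/(35 - 11) - 3*(-61))/(-4672) + 2252/(1166 - 1*(-2297)) = (-9 - 27/24 + 183)*(-1/4672) + 2252/(1166 + 2297) = (-9 - 27*1/24 + 183)*(-1/4672) + 2252/3463 = (-9 - 9/8 + 183)*(-1/4672) + 2252*(1/3463) = (1383/8)*(-1/4672) + 2252/3463 = -1383/37376 + 2252/3463 = 79381423/129433088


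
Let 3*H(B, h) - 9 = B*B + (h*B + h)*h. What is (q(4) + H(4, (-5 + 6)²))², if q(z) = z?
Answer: 196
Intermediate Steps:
H(B, h) = 3 + B²/3 + h*(h + B*h)/3 (H(B, h) = 3 + (B*B + (h*B + h)*h)/3 = 3 + (B² + (B*h + h)*h)/3 = 3 + (B² + (h + B*h)*h)/3 = 3 + (B² + h*(h + B*h))/3 = 3 + (B²/3 + h*(h + B*h)/3) = 3 + B²/3 + h*(h + B*h)/3)
(q(4) + H(4, (-5 + 6)²))² = (4 + (3 + (⅓)*4² + ((-5 + 6)²)²/3 + (⅓)*4*((-5 + 6)²)²))² = (4 + (3 + (⅓)*16 + (1²)²/3 + (⅓)*4*(1²)²))² = (4 + (3 + 16/3 + (⅓)*1² + (⅓)*4*1²))² = (4 + (3 + 16/3 + (⅓)*1 + (⅓)*4*1))² = (4 + (3 + 16/3 + ⅓ + 4/3))² = (4 + 10)² = 14² = 196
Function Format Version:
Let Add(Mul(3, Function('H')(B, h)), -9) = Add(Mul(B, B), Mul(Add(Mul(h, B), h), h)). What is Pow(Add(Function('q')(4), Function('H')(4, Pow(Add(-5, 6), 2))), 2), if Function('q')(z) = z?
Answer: 196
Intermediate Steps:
Function('H')(B, h) = Add(3, Mul(Rational(1, 3), Pow(B, 2)), Mul(Rational(1, 3), h, Add(h, Mul(B, h)))) (Function('H')(B, h) = Add(3, Mul(Rational(1, 3), Add(Mul(B, B), Mul(Add(Mul(h, B), h), h)))) = Add(3, Mul(Rational(1, 3), Add(Pow(B, 2), Mul(Add(Mul(B, h), h), h)))) = Add(3, Mul(Rational(1, 3), Add(Pow(B, 2), Mul(Add(h, Mul(B, h)), h)))) = Add(3, Mul(Rational(1, 3), Add(Pow(B, 2), Mul(h, Add(h, Mul(B, h)))))) = Add(3, Add(Mul(Rational(1, 3), Pow(B, 2)), Mul(Rational(1, 3), h, Add(h, Mul(B, h))))) = Add(3, Mul(Rational(1, 3), Pow(B, 2)), Mul(Rational(1, 3), h, Add(h, Mul(B, h)))))
Pow(Add(Function('q')(4), Function('H')(4, Pow(Add(-5, 6), 2))), 2) = Pow(Add(4, Add(3, Mul(Rational(1, 3), Pow(4, 2)), Mul(Rational(1, 3), Pow(Pow(Add(-5, 6), 2), 2)), Mul(Rational(1, 3), 4, Pow(Pow(Add(-5, 6), 2), 2)))), 2) = Pow(Add(4, Add(3, Mul(Rational(1, 3), 16), Mul(Rational(1, 3), Pow(Pow(1, 2), 2)), Mul(Rational(1, 3), 4, Pow(Pow(1, 2), 2)))), 2) = Pow(Add(4, Add(3, Rational(16, 3), Mul(Rational(1, 3), Pow(1, 2)), Mul(Rational(1, 3), 4, Pow(1, 2)))), 2) = Pow(Add(4, Add(3, Rational(16, 3), Mul(Rational(1, 3), 1), Mul(Rational(1, 3), 4, 1))), 2) = Pow(Add(4, Add(3, Rational(16, 3), Rational(1, 3), Rational(4, 3))), 2) = Pow(Add(4, 10), 2) = Pow(14, 2) = 196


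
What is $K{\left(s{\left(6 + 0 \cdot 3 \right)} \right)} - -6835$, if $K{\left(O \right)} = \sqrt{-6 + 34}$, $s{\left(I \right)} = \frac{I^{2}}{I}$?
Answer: $6835 + 2 \sqrt{7} \approx 6840.3$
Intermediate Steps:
$s{\left(I \right)} = I$
$K{\left(O \right)} = 2 \sqrt{7}$ ($K{\left(O \right)} = \sqrt{28} = 2 \sqrt{7}$)
$K{\left(s{\left(6 + 0 \cdot 3 \right)} \right)} - -6835 = 2 \sqrt{7} - -6835 = 2 \sqrt{7} + 6835 = 6835 + 2 \sqrt{7}$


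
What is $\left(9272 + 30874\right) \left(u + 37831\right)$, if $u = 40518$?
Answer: $3145398954$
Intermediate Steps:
$\left(9272 + 30874\right) \left(u + 37831\right) = \left(9272 + 30874\right) \left(40518 + 37831\right) = 40146 \cdot 78349 = 3145398954$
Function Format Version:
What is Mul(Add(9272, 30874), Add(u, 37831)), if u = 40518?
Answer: 3145398954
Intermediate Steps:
Mul(Add(9272, 30874), Add(u, 37831)) = Mul(Add(9272, 30874), Add(40518, 37831)) = Mul(40146, 78349) = 3145398954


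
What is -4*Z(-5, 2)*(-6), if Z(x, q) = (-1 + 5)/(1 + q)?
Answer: 32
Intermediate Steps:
Z(x, q) = 4/(1 + q)
-4*Z(-5, 2)*(-6) = -16/(1 + 2)*(-6) = -16/3*(-6) = 32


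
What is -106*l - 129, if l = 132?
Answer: -14121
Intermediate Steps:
-106*l - 129 = -106*132 - 129 = -13992 - 129 = -14121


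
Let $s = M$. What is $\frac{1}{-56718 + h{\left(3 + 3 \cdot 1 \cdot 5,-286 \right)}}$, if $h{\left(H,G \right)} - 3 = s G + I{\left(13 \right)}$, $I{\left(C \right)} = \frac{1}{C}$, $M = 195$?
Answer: $- \frac{13}{1462304} \approx -8.8901 \cdot 10^{-6}$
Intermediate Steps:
$s = 195$
$h{\left(H,G \right)} = \frac{40}{13} + 195 G$ ($h{\left(H,G \right)} = 3 + \left(195 G + \frac{1}{13}\right) = 3 + \left(\frac{1}{13} + 195 G\right) = \frac{40}{13} + 195 G$)
$\frac{1}{-56718 + h{\left(3 + 3 \cdot 1 \cdot 5,-286 \right)}} = \frac{1}{-56718 + \left(\frac{40}{13} + 195 \left(-286\right)\right)} = \frac{1}{-56718 + \left(\frac{40}{13} - 55770\right)} = \frac{1}{-56718 - \frac{724970}{13}} = \frac{1}{- \frac{1462304}{13}} = - \frac{13}{1462304}$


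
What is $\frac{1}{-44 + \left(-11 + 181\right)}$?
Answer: $\frac{1}{126} \approx 0.0079365$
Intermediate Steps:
$\frac{1}{-44 + \left(-11 + 181\right)} = \frac{1}{-44 + 170} = \frac{1}{126}$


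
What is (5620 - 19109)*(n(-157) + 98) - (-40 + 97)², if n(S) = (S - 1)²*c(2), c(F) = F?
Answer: -674803963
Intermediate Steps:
n(S) = 2*(-1 + S)² (n(S) = (S - 1)²*2 = (-1 + S)²*2 = 2*(-1 + S)²)
(5620 - 19109)*(n(-157) + 98) - (-40 + 97)² = (5620 - 19109)*(2*(-1 - 157)² + 98) - (-40 + 97)² = -13489*(2*(-158)² + 98) - 1*57² = -13489*(2*24964 + 98) - 1*3249 = -13489*(49928 + 98) - 3249 = -13489*50026 - 3249 = -674800714 - 3249 = -674803963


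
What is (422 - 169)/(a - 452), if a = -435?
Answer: -253/887 ≈ -0.28523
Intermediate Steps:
(422 - 169)/(a - 452) = (422 - 169)/(-435 - 452) = 253/(-887) = 253*(-1/887) = -253/887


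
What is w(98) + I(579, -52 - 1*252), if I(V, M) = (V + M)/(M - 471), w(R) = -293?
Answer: -9094/31 ≈ -293.35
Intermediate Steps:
I(V, M) = (M + V)/(-471 + M)
w(98) + I(579, -52 - 1*252) = -293 + ((-52 - 1*252) + 579)/(-471 + (-52 - 1*252)) = -293 + ((-52 - 252) + 579)/(-471 + (-52 - 252)) = -293 + (-304 + 579)/(-471 - 304) = -293 + 275/(-775) = -293 - 1/775*275 = -293 - 11/31 = -9094/31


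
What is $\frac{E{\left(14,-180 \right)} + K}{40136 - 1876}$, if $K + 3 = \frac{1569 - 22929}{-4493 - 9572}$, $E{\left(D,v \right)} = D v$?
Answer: $- \frac{7092927}{107625380} \approx -0.065904$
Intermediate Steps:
$K = - \frac{4167}{2813}$ ($K = -3 + \frac{1569 - 22929}{-4493 - 9572} = -3 - \frac{21360}{-14065} = -3 - - \frac{4272}{2813} = -3 + \frac{4272}{2813} = - \frac{4167}{2813} \approx -1.4813$)
$\frac{E{\left(14,-180 \right)} + K}{40136 - 1876} = \frac{14 \left(-180\right) - \frac{4167}{2813}}{40136 - 1876} = \frac{-2520 - \frac{4167}{2813}}{38260} = \left(- \frac{7092927}{2813}\right) \frac{1}{38260} = - \frac{7092927}{107625380}$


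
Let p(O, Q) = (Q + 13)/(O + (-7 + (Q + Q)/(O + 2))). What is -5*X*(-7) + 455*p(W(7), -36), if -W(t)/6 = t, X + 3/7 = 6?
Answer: 98345/236 ≈ 416.72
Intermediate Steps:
X = 39/7 (X = -3/7 + 6 = 39/7 ≈ 5.5714)
W(t) = -6*t
p(O, Q) = (13 + Q)/(-7 + O + 2*Q/(2 + O)) (p(O, Q) = (13 + Q)/(O + (-7 + (2*Q)/(2 + O))) = (13 + Q)/(O + (-7 + 2*Q/(2 + O))) = (13 + Q)/(-7 + O + 2*Q/(2 + O)))
-5*X*(-7) + 455*p(W(7), -36) = -5*39/7*(-7) + 455*((26 + 2*(-36) + 13*(-6*7) - 6*7*(-36))/(-14 + (-6*7)² - (-30)*7 + 2*(-36))) = -195/7*(-7) + 455*((26 - 72 + 13*(-42) - 42*(-36))/(-14 + (-42)² - 5*(-42) - 72)) = 195 + 455*((26 - 72 - 546 + 1512)/(-14 + 1764 + 210 - 72)) = 195 + 455*(920/1888) = 195 + 455*((1/1888)*920) = 195 + 455*(115/236) = 195 + 52325/236 = 98345/236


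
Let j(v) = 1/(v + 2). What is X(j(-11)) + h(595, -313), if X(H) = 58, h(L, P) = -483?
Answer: -425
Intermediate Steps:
j(v) = 1/(2 + v)
X(j(-11)) + h(595, -313) = 58 - 483 = -425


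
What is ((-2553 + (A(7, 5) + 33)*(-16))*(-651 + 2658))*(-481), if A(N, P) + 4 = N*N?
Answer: 3669359967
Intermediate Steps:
A(N, P) = -4 + N² (A(N, P) = -4 + N*N = -4 + N²)
((-2553 + (A(7, 5) + 33)*(-16))*(-651 + 2658))*(-481) = ((-2553 + ((-4 + 7²) + 33)*(-16))*(-651 + 2658))*(-481) = ((-2553 + ((-4 + 49) + 33)*(-16))*2007)*(-481) = ((-2553 + (45 + 33)*(-16))*2007)*(-481) = ((-2553 + 78*(-16))*2007)*(-481) = ((-2553 - 1248)*2007)*(-481) = -3801*2007*(-481) = -7628607*(-481) = 3669359967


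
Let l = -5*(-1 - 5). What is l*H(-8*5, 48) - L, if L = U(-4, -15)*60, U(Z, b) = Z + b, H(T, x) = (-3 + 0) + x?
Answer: 2490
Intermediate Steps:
H(T, x) = -3 + x
L = -1140 (L = (-4 - 15)*60 = -19*60 = -1140)
l = 30 (l = -5*(-6) = 30)
l*H(-8*5, 48) - L = 30*(-3 + 48) - 1*(-1140) = 30*45 + 1140 = 1350 + 1140 = 2490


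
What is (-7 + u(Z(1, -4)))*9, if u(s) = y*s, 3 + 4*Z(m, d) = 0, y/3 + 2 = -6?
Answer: 99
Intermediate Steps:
y = -24 (y = -6 + 3*(-6) = -6 - 18 = -24)
Z(m, d) = -3/4 (Z(m, d) = -3/4 + (1/4)*0 = -3/4 + 0 = -3/4)
u(s) = -24*s
(-7 + u(Z(1, -4)))*9 = (-7 - 24*(-3/4))*9 = (-7 + 18)*9 = 11*9 = 99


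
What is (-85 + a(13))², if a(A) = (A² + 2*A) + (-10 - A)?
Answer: 7569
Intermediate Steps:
a(A) = -10 + A + A²
(-85 + a(13))² = (-85 + (-10 + 13 + 13²))² = (-85 + (-10 + 13 + 169))² = (-85 + 172)² = 87² = 7569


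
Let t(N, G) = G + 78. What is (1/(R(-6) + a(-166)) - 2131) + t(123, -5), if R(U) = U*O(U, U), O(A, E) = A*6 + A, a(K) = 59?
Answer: -640037/311 ≈ -2058.0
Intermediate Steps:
O(A, E) = 7*A (O(A, E) = 6*A + A = 7*A)
t(N, G) = 78 + G
R(U) = 7*U² (R(U) = U*(7*U) = 7*U²)
(1/(R(-6) + a(-166)) - 2131) + t(123, -5) = (1/(7*(-6)² + 59) - 2131) + (78 - 5) = (1/(7*36 + 59) - 2131) + 73 = (1/(252 + 59) - 2131) + 73 = (1/311 - 2131) + 73 = -662740/311 + 73 = -640037/311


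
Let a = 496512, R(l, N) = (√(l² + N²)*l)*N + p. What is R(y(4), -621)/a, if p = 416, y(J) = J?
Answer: 13/15516 - 69*√385657/13792 ≈ -3.1060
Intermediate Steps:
R(l, N) = 416 + N*l*√(N² + l²) (R(l, N) = (√(l² + N²)*l)*N + 416 = (√(N² + l²)*l)*N + 416 = (l*√(N² + l²))*N + 416 = N*l*√(N² + l²) + 416 = 416 + N*l*√(N² + l²))
R(y(4), -621)/a = (416 - 621*4*√((-621)² + 4²))/496512 = (416 - 621*4*√(385641 + 16))*(1/496512) = (416 - 621*4*√385657)*(1/496512) = (416 - 2484*√385657)*(1/496512) = 13/15516 - 69*√385657/13792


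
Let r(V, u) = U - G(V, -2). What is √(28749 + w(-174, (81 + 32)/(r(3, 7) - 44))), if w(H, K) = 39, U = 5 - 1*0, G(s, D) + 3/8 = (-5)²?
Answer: 2*√7197 ≈ 169.67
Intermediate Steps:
G(s, D) = 197/8 (G(s, D) = -3/8 + (-5)² = -3/8 + 25 = 197/8)
U = 5 (U = 5 + 0 = 5)
r(V, u) = -157/8 (r(V, u) = 5 - 1*197/8 = 5 - 197/8 = -157/8)
√(28749 + w(-174, (81 + 32)/(r(3, 7) - 44))) = √(28749 + 39) = √28788 = 2*√7197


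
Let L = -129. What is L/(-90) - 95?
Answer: -2807/30 ≈ -93.567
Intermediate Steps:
L/(-90) - 95 = -129/(-90) - 95 = -1/90*(-129) - 95 = 43/30 - 95 = -2807/30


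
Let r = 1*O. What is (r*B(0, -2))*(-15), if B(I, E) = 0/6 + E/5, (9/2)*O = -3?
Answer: -4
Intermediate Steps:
O = -⅔ (O = (2/9)*(-3) = -⅔ ≈ -0.66667)
B(I, E) = E/5 (B(I, E) = 0*(⅙) + E*(⅕) = 0 + E/5 = E/5)
r = -⅔ (r = 1*(-⅔) = -⅔ ≈ -0.66667)
(r*B(0, -2))*(-15) = -2*(-2)/15*(-15) = -⅔*(-⅖)*(-15) = (4/15)*(-15) = -4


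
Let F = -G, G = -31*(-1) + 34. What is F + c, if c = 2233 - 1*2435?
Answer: -267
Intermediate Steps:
G = 65 (G = 31 + 34 = 65)
c = -202 (c = 2233 - 2435 = -202)
F = -65 (F = -1*65 = -65)
F + c = -65 - 202 = -267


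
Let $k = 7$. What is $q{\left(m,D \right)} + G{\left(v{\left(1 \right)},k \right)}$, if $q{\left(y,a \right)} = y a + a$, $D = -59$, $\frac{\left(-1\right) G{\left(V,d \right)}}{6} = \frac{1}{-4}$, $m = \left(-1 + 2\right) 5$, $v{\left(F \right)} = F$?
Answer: $- \frac{705}{2} \approx -352.5$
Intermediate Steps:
$m = 5$ ($m = 1 \cdot 5 = 5$)
$G{\left(V,d \right)} = \frac{3}{2}$ ($G{\left(V,d \right)} = - \frac{6}{-4} = \left(-6\right) \left(- \frac{1}{4}\right) = \frac{3}{2}$)
$q{\left(y,a \right)} = a + a y$ ($q{\left(y,a \right)} = a y + a = a + a y$)
$q{\left(m,D \right)} + G{\left(v{\left(1 \right)},k \right)} = - 59 \left(1 + 5\right) + \frac{3}{2} = \left(-59\right) 6 + \frac{3}{2} = -354 + \frac{3}{2} = - \frac{705}{2}$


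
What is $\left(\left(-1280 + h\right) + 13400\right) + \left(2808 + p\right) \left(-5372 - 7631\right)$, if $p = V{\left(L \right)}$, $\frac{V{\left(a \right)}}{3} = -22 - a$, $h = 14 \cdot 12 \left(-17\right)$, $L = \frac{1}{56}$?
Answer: $- \frac{1996078863}{56} \approx -3.5644 \cdot 10^{7}$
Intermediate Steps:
$L = \frac{1}{56} \approx 0.017857$
$h = -2856$ ($h = 168 \left(-17\right) = -2856$)
$V{\left(a \right)} = -66 - 3 a$ ($V{\left(a \right)} = 3 \left(-22 - a\right) = -66 - 3 a$)
$p = - \frac{3699}{56}$ ($p = -66 - \frac{3}{56} = - \frac{3699}{56} \approx -66.054$)
$\left(\left(-1280 + h\right) + 13400\right) + \left(2808 + p\right) \left(-5372 - 7631\right) = \left(\left(-1280 - 2856\right) + 13400\right) + \left(2808 - \frac{3699}{56}\right) \left(-5372 - 7631\right) = \left(-4136 + 13400\right) + \frac{153549}{56} \left(-13003\right) = 9264 - \frac{1996597647}{56} = - \frac{1996078863}{56}$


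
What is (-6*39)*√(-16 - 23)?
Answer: -234*I*√39 ≈ -1461.3*I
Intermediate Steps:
(-6*39)*√(-16 - 23) = -234*I*√39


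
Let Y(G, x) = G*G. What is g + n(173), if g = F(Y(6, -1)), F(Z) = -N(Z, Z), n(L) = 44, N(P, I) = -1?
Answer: 45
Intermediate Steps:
Y(G, x) = G²
F(Z) = 1 (F(Z) = -1*(-1) = 1)
g = 1
g + n(173) = 1 + 44 = 45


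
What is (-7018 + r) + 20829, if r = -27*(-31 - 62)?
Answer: 16322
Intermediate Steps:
r = 2511 (r = -27*(-93) = 2511)
(-7018 + r) + 20829 = (-7018 + 2511) + 20829 = -4507 + 20829 = 16322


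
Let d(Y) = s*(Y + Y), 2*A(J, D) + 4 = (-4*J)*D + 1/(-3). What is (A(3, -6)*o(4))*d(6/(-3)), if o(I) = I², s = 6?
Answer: -12992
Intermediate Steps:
A(J, D) = -13/6 - 2*D*J (A(J, D) = -2 + ((-4*J)*D + 1/(-3))/2 = -2 + (-4*D*J - ⅓)/2 = -2 + (-⅓ - 4*D*J)/2 = -2 + (-⅙ - 2*D*J) = -13/6 - 2*D*J)
d(Y) = 12*Y (d(Y) = 6*(Y + Y) = 6*(2*Y) = 12*Y)
(A(3, -6)*o(4))*d(6/(-3)) = ((-13/6 - 2*(-6)*3)*4²)*(12*(6/(-3))) = ((-13/6 + 36)*16)*(12*(6*(-⅓))) = ((203/6)*16)*(12*(-2)) = (1624/3)*(-24) = -12992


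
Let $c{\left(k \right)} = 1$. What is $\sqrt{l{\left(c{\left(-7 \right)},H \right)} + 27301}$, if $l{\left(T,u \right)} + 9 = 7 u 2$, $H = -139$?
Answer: $\sqrt{25346} \approx 159.2$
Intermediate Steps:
$l{\left(T,u \right)} = -9 + 14 u$ ($l{\left(T,u \right)} = -9 + 7 u 2 = -9 + 14 u$)
$\sqrt{l{\left(c{\left(-7 \right)},H \right)} + 27301} = \sqrt{\left(-9 + 14 \left(-139\right)\right) + 27301} = \sqrt{\left(-9 - 1946\right) + 27301} = \sqrt{-1955 + 27301} = \sqrt{25346}$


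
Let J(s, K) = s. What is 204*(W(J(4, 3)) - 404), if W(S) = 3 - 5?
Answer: -82824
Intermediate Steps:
W(S) = -2
204*(W(J(4, 3)) - 404) = 204*(-2 - 404) = 204*(-406) = -82824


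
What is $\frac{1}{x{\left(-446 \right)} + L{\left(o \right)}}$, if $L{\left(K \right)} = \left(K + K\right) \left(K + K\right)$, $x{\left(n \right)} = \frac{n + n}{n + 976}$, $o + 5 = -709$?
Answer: $\frac{265}{540383314} \approx 4.9039 \cdot 10^{-7}$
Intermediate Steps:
$o = -714$ ($o = -5 - 709 = -714$)
$x{\left(n \right)} = \frac{2 n}{976 + n}$
$L{\left(K \right)} = 4 K^{2}$ ($L{\left(K \right)} = 2 K 2 K = 4 K^{2}$)
$\frac{1}{x{\left(-446 \right)} + L{\left(o \right)}} = \frac{1}{2 \left(-446\right) \frac{1}{976 - 446} + 4 \left(-714\right)^{2}} = \frac{1}{2 \left(-446\right) \frac{1}{530} + 4 \cdot 509796} = \frac{1}{2 \left(-446\right) \frac{1}{530} + 2039184} = \frac{1}{- \frac{446}{265} + 2039184} = \frac{1}{\frac{540383314}{265}} = \frac{265}{540383314}$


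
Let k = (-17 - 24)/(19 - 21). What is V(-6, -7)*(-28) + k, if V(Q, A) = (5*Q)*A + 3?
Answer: -11887/2 ≈ -5943.5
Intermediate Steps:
k = 41/2 (k = -41/(-2) = -41*(-½) = 41/2 ≈ 20.500)
V(Q, A) = 3 + 5*A*Q (V(Q, A) = 5*A*Q + 3 = 3 + 5*A*Q)
V(-6, -7)*(-28) + k = (3 + 5*(-7)*(-6))*(-28) + 41/2 = (3 + 210)*(-28) + 41/2 = 213*(-28) + 41/2 = -5964 + 41/2 = -11887/2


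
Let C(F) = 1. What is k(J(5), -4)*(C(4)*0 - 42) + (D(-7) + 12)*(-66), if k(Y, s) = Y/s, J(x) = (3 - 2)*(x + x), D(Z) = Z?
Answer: -225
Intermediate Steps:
J(x) = 2*x (J(x) = 1*(2*x) = 2*x)
k(J(5), -4)*(C(4)*0 - 42) + (D(-7) + 12)*(-66) = ((2*5)/(-4))*(1*0 - 42) + (-7 + 12)*(-66) = (10*(-¼))*(0 - 42) + 5*(-66) = -5/2*(-42) - 330 = 105 - 330 = -225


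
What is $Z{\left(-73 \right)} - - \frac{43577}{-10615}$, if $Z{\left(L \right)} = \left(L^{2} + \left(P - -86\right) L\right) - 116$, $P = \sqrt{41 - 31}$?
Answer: $- \frac{11348552}{10615} - 73 \sqrt{10} \approx -1300.0$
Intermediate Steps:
$P = \sqrt{10}$ ($P = \sqrt{41 - 31} = \sqrt{10} \approx 3.1623$)
$Z{\left(L \right)} = -116 + L^{2} + L \left(86 + \sqrt{10}\right)$ ($Z{\left(L \right)} = \left(L^{2} + \left(\sqrt{10} - -86\right) L\right) - 116 = \left(L^{2} + \left(\sqrt{10} + 86\right) L\right) - 116 = \left(L^{2} + \left(86 + \sqrt{10}\right) L\right) - 116 = \left(L^{2} + L \left(86 + \sqrt{10}\right)\right) - 116 = -116 + L^{2} + L \left(86 + \sqrt{10}\right)$)
$Z{\left(-73 \right)} - - \frac{43577}{-10615} = \left(-116 + \left(-73\right)^{2} + 86 \left(-73\right) - 73 \sqrt{10}\right) - - \frac{43577}{-10615} = \left(-116 + 5329 - 6278 - 73 \sqrt{10}\right) - \left(-43577\right) \left(- \frac{1}{10615}\right) = \left(-1065 - 73 \sqrt{10}\right) - \frac{43577}{10615} = - \frac{11348552}{10615} - 73 \sqrt{10}$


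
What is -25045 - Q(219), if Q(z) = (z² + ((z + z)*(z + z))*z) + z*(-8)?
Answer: -42085090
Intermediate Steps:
Q(z) = z² - 8*z + 4*z³ (Q(z) = (z² + ((2*z)*(2*z))*z) - 8*z = (z² + (4*z²)*z) - 8*z = (z² + 4*z³) - 8*z = z² - 8*z + 4*z³)
-25045 - Q(219) = -25045 - 219*(-8 + 219 + 4*219²) = -25045 - 219*(-8 + 219 + 4*47961) = -25045 - 219*(-8 + 219 + 191844) = -25045 - 219*192055 = -25045 - 1*42060045 = -25045 - 42060045 = -42085090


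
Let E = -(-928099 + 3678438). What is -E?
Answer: 2750339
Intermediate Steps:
E = -2750339 (E = -1*2750339 = -2750339)
-E = -1*(-2750339) = 2750339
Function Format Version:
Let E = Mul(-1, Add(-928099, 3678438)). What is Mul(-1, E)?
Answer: 2750339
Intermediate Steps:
E = -2750339 (E = Mul(-1, 2750339) = -2750339)
Mul(-1, E) = Mul(-1, -2750339) = 2750339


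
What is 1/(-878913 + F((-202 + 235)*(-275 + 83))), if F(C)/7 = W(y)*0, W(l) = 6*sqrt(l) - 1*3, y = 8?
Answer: -1/878913 ≈ -1.1378e-6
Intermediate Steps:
W(l) = -3 + 6*sqrt(l) (W(l) = 6*sqrt(l) - 3 = -3 + 6*sqrt(l))
F(C) = 0 (F(C) = 7*((-3 + 6*sqrt(8))*0) = 7*((-3 + 6*(2*sqrt(2)))*0) = 7*((-3 + 12*sqrt(2))*0) = 7*0 = 0)
1/(-878913 + F((-202 + 235)*(-275 + 83))) = 1/(-878913 + 0) = 1/(-878913) = -1/878913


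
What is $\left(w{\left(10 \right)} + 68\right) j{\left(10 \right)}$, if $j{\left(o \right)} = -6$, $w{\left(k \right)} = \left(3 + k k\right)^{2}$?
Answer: $-64062$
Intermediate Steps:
$w{\left(k \right)} = \left(3 + k^{2}\right)^{2}$
$\left(w{\left(10 \right)} + 68\right) j{\left(10 \right)} = \left(\left(3 + 10^{2}\right)^{2} + 68\right) \left(-6\right) = \left(\left(3 + 100\right)^{2} + 68\right) \left(-6\right) = \left(103^{2} + 68\right) \left(-6\right) = \left(10609 + 68\right) \left(-6\right) = 10677 \left(-6\right) = -64062$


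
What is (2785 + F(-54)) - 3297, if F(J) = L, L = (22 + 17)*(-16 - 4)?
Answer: -1292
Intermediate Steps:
L = -780 (L = 39*(-20) = -780)
F(J) = -780
(2785 + F(-54)) - 3297 = (2785 - 780) - 3297 = 2005 - 3297 = -1292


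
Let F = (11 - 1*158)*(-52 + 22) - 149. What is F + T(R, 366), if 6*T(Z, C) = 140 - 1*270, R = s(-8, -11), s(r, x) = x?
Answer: 12718/3 ≈ 4239.3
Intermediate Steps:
R = -11
T(Z, C) = -65/3 (T(Z, C) = (140 - 1*270)/6 = (140 - 270)/6 = (1/6)*(-130) = -65/3)
F = 4261 (F = (11 - 158)*(-30) - 149 = -147*(-30) - 149 = 4410 - 149 = 4261)
F + T(R, 366) = 4261 - 65/3 = 12718/3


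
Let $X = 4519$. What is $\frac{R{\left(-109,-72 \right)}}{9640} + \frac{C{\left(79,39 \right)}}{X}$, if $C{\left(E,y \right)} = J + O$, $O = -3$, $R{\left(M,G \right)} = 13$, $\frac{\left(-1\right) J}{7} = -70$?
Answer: $\frac{4753427}{43563160} \approx 0.10912$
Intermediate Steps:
$J = 490$ ($J = \left(-7\right) \left(-70\right) = 490$)
$C{\left(E,y \right)} = 487$ ($C{\left(E,y \right)} = 490 - 3 = 487$)
$\frac{R{\left(-109,-72 \right)}}{9640} + \frac{C{\left(79,39 \right)}}{X} = \frac{13}{9640} + \frac{487}{4519} = \frac{4753427}{43563160}$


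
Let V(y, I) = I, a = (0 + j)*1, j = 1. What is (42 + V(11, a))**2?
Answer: 1849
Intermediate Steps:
a = 1 (a = (0 + 1)*1 = 1*1 = 1)
(42 + V(11, a))**2 = (42 + 1)**2 = 43**2 = 1849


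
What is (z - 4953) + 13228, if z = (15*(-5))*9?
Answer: 7600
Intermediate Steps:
z = -675 (z = -75*9 = -675)
(z - 4953) + 13228 = (-675 - 4953) + 13228 = -5628 + 13228 = 7600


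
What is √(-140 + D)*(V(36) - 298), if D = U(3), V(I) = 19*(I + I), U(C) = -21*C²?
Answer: 1070*I*√329 ≈ 19408.0*I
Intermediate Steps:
V(I) = 38*I (V(I) = 19*(2*I) = 38*I)
D = -189 (D = -21*3² = -21*9 = -189)
√(-140 + D)*(V(36) - 298) = √(-140 - 189)*(38*36 - 298) = √(-329)*(1368 - 298) = (I*√329)*1070 = 1070*I*√329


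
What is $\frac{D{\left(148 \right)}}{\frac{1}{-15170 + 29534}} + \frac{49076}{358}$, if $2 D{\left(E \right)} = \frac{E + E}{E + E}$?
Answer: $\frac{1310116}{179} \approx 7319.1$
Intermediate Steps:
$D{\left(E \right)} = \frac{1}{2}$ ($D{\left(E \right)} = \frac{\left(E + E\right) \frac{1}{E + E}}{2} = \frac{2 E \frac{1}{2 E}}{2} = \frac{1}{2} \cdot 1 = \frac{1}{2}$)
$\frac{D{\left(148 \right)}}{\frac{1}{-15170 + 29534}} + \frac{49076}{358} = \frac{1}{2 \frac{1}{-15170 + 29534}} + \frac{49076}{358} = \frac{1}{2 \cdot \frac{1}{14364}} + 49076 \cdot \frac{1}{358} = \frac{\frac{1}{\frac{1}{14364}}}{2} + \frac{24538}{179} = \frac{1}{2} \cdot 14364 + \frac{24538}{179} = 7182 + \frac{24538}{179} = \frac{1310116}{179}$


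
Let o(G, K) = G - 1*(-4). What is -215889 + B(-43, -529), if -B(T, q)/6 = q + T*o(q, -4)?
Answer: -348165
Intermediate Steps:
o(G, K) = 4 + G (o(G, K) = G + 4 = 4 + G)
B(T, q) = -6*q - 6*T*(4 + q) (B(T, q) = -6*(q + T*(4 + q)) = -6*q - 6*T*(4 + q))
-215889 + B(-43, -529) = -215889 + (-6*(-529) - 6*(-43)*(4 - 529)) = -215889 + (3174 - 6*(-43)*(-525)) = -215889 + (3174 - 135450) = -215889 - 132276 = -348165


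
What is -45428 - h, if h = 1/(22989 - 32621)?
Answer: -437562495/9632 ≈ -45428.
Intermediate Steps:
h = -1/9632 (h = 1/(-9632) = -1/9632 ≈ -0.00010382)
-45428 - h = -45428 - 1*(-1/9632) = -45428 + 1/9632 = -437562495/9632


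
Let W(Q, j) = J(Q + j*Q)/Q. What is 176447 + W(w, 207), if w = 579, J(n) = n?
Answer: 176655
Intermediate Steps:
W(Q, j) = (Q + Q*j)/Q (W(Q, j) = (Q + j*Q)/Q = (Q + Q*j)/Q)
176447 + W(w, 207) = 176447 + (1 + 207) = 176447 + 208 = 176655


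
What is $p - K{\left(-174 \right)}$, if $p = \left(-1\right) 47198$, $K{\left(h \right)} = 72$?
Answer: $-47270$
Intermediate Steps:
$p = -47198$
$p - K{\left(-174 \right)} = -47198 - 72 = -47270$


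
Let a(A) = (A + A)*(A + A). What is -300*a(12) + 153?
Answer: -172647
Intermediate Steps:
a(A) = 4*A² (a(A) = (2*A)*(2*A) = 4*A²)
-300*a(12) + 153 = -1200*12² + 153 = -1200*144 + 153 = -300*576 + 153 = -172800 + 153 = -172647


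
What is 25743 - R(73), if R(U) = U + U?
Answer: 25597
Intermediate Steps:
R(U) = 2*U
25743 - R(73) = 25743 - 2*73 = 25743 - 1*146 = 25743 - 146 = 25597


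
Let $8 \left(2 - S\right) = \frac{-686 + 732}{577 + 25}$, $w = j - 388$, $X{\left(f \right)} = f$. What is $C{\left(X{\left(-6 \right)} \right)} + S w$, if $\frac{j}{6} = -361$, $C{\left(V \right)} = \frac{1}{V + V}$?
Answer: $- \frac{4590571}{903} \approx -5083.7$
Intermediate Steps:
$C{\left(V \right)} = \frac{1}{2 V}$
$j = -2166$ ($j = 6 \left(-361\right) = -2166$)
$w = -2554$ ($w = -2166 - 388 = -2554$)
$S = \frac{4793}{2408}$ ($S = 2 - \frac{\left(-686 + 732\right) \frac{1}{577 + 25}}{8} = 2 - \frac{46 \cdot \frac{1}{602}}{8} = 2 - \frac{23}{2408} = \frac{4793}{2408} \approx 1.9904$)
$C{\left(X{\left(-6 \right)} \right)} + S w = \frac{1}{2 \left(-6\right)} + \frac{4793}{2408} \left(-2554\right) = \frac{1}{2} \left(- \frac{1}{6}\right) - \frac{6120661}{1204} = - \frac{1}{12} - \frac{6120661}{1204} = - \frac{4590571}{903}$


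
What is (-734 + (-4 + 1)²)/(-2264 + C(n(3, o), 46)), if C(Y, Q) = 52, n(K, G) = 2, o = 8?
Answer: 725/2212 ≈ 0.32776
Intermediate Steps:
(-734 + (-4 + 1)²)/(-2264 + C(n(3, o), 46)) = (-734 + (-4 + 1)²)/(-2264 + 52) = (-734 + (-3)²)/(-2212) = (-734 + 9)*(-1/2212) = -725*(-1/2212) = 725/2212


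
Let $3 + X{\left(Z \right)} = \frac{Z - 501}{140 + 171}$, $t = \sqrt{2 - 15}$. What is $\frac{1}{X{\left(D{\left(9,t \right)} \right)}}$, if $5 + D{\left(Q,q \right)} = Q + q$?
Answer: $- \frac{34210}{157301} - \frac{311 i \sqrt{13}}{2044913} \approx -0.21748 - 0.00054835 i$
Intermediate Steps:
$t = i \sqrt{13}$ ($t = \sqrt{-13} = i \sqrt{13} \approx 3.6056 i$)
$D{\left(Q,q \right)} = -5 + Q + q$ ($D{\left(Q,q \right)} = -5 + \left(Q + q\right) = -5 + Q + q$)
$X{\left(Z \right)} = - \frac{1434}{311} + \frac{Z}{311}$ ($X{\left(Z \right)} = -3 + \frac{Z - 501}{140 + 171} = -3 + \frac{-501 + Z}{311} = -3 + \left(-501 + Z\right) \frac{1}{311} = -3 + \left(- \frac{501}{311} + \frac{Z}{311}\right) = - \frac{1434}{311} + \frac{Z}{311}$)
$\frac{1}{X{\left(D{\left(9,t \right)} \right)}} = \frac{1}{- \frac{1434}{311} + \frac{-5 + 9 + i \sqrt{13}}{311}} = \frac{1}{- \frac{1434}{311} + \frac{4 + i \sqrt{13}}{311}} = \frac{1}{- \frac{1434}{311} + \left(\frac{4}{311} + \frac{i \sqrt{13}}{311}\right)} = \frac{1}{- \frac{1430}{311} + \frac{i \sqrt{13}}{311}}$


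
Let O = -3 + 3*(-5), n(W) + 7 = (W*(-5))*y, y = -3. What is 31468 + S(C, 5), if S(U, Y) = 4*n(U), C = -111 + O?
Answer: 23700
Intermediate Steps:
n(W) = -7 + 15*W (n(W) = -7 + (W*(-5))*(-3) = -7 - 5*W*(-3) = -7 + 15*W)
O = -18 (O = -3 - 15 = -18)
C = -129 (C = -111 - 18 = -129)
S(U, Y) = -28 + 60*U (S(U, Y) = 4*(-7 + 15*U) = -28 + 60*U)
31468 + S(C, 5) = 31468 + (-28 + 60*(-129)) = 31468 + (-28 - 7740) = 31468 - 7768 = 23700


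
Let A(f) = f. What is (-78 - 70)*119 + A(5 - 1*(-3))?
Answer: -17604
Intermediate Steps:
(-78 - 70)*119 + A(5 - 1*(-3)) = (-78 - 70)*119 + (5 - 1*(-3)) = -148*119 + (5 + 3) = -17612 + 8 = -17604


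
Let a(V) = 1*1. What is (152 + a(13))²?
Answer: 23409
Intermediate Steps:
a(V) = 1
(152 + a(13))² = (152 + 1)² = 153² = 23409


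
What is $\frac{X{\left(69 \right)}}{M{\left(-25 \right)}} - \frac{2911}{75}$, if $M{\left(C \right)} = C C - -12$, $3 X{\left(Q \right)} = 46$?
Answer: $- \frac{617719}{15925} \approx -38.789$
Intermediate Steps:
$X{\left(Q \right)} = \frac{46}{3}$ ($X{\left(Q \right)} = \frac{1}{3} \cdot 46 = \frac{46}{3}$)
$M{\left(C \right)} = 12 + C^{2}$ ($M{\left(C \right)} = C^{2} + 12 = 12 + C^{2}$)
$\frac{X{\left(69 \right)}}{M{\left(-25 \right)}} - \frac{2911}{75} = \frac{46}{3 \left(12 + \left(-25\right)^{2}\right)} - \frac{2911}{75} = \frac{46}{3 \left(12 + 625\right)} - \frac{2911}{75} = \frac{46}{3 \cdot 637} - \frac{2911}{75} = \frac{46}{3} \cdot \frac{1}{637} - \frac{2911}{75} = \frac{46}{1911} - \frac{2911}{75} = - \frac{617719}{15925}$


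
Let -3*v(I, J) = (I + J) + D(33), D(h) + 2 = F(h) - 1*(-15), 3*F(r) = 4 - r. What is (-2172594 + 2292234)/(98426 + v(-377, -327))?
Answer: 134595/110992 ≈ 1.2127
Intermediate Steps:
F(r) = 4/3 - r/3 (F(r) = (4 - r)/3 = 4/3 - r/3)
D(h) = 43/3 - h/3 (D(h) = -2 + ((4/3 - h/3) - 1*(-15)) = -2 + ((4/3 - h/3) + 15) = -2 + (49/3 - h/3) = 43/3 - h/3)
v(I, J) = -10/9 - I/3 - J/3 (v(I, J) = -((I + J) + (43/3 - ⅓*33))/3 = -((I + J) + (43/3 - 11))/3 = -((I + J) + 10/3)/3 = -(10/3 + I + J)/3 = -10/9 - I/3 - J/3)
(-2172594 + 2292234)/(98426 + v(-377, -327)) = (-2172594 + 2292234)/(98426 + (-10/9 - ⅓*(-377) - ⅓*(-327))) = 119640/(98426 + (-10/9 + 377/3 + 109)) = 119640/(98426 + 2102/9) = 119640/(887936/9) = 119640*(9/887936) = 134595/110992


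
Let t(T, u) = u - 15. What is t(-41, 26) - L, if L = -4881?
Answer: 4892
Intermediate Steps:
t(T, u) = -15 + u
t(-41, 26) - L = (-15 + 26) - 1*(-4881) = 11 + 4881 = 4892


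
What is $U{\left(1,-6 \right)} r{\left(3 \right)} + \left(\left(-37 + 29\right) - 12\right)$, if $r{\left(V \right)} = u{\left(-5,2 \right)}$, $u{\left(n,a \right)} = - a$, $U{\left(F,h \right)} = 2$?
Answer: $-24$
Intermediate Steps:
$r{\left(V \right)} = -2$ ($r{\left(V \right)} = \left(-1\right) 2 = -2$)
$U{\left(1,-6 \right)} r{\left(3 \right)} + \left(\left(-37 + 29\right) - 12\right) = 2 \left(-2\right) + \left(\left(-37 + 29\right) - 12\right) = -4 - 20 = -24$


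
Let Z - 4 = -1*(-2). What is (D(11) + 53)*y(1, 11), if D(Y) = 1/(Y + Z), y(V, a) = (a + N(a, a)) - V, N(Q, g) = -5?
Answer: 4510/17 ≈ 265.29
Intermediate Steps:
Z = 6 (Z = 4 - 1*(-2) = 4 + 2 = 6)
y(V, a) = -5 + a - V (y(V, a) = (a - 5) - V = (-5 + a) - V = -5 + a - V)
D(Y) = 1/(6 + Y) (D(Y) = 1/(Y + 6) = 1/(6 + Y))
(D(11) + 53)*y(1, 11) = (1/(6 + 11) + 53)*(-5 + 11 - 1*1) = (1/17 + 53)*(-5 + 11 - 1) = (1/17 + 53)*5 = (902/17)*5 = 4510/17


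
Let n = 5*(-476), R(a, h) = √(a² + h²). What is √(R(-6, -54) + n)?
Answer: √(-2380 + 6*√82) ≈ 48.225*I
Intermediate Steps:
n = -2380
√(R(-6, -54) + n) = √(√((-6)² + (-54)²) - 2380) = √(√(36 + 2916) - 2380) = √(√2952 - 2380) = √(6*√82 - 2380) = √(-2380 + 6*√82)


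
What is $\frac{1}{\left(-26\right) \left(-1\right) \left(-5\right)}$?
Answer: $- \frac{1}{130} \approx -0.0076923$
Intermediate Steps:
$\frac{1}{\left(-26\right) \left(-1\right) \left(-5\right)} = \frac{1}{26 \left(-5\right)} = \frac{1}{-130} = - \frac{1}{130}$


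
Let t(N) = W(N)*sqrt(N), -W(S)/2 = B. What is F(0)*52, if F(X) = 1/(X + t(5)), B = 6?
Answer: -13*sqrt(5)/15 ≈ -1.9379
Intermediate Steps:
W(S) = -12 (W(S) = -2*6 = -12)
t(N) = -12*sqrt(N)
F(X) = 1/(X - 12*sqrt(5))
F(0)*52 = 52/(0 - 12*sqrt(5)) = 52/(-12*sqrt(5)) = -sqrt(5)/60*52 = -13*sqrt(5)/15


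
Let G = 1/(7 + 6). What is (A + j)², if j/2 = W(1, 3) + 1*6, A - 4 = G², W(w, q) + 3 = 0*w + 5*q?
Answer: 45711121/28561 ≈ 1600.5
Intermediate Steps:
G = 1/13 ≈ 0.076923
W(w, q) = -3 + 5*q (W(w, q) = -3 + (0*w + 5*q) = -3 + (0 + 5*q) = -3 + 5*q)
A = 677/169 (A = 4 + (1/13)² = 4 + 1/169 = 677/169 ≈ 4.0059)
j = 36 (j = 2*((-3 + 5*3) + 1*6) = 2*((-3 + 15) + 6) = 2*(12 + 6) = 2*18 = 36)
(A + j)² = (677/169 + 36)² = (6761/169)² = 45711121/28561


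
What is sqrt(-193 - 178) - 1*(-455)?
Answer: 455 + I*sqrt(371) ≈ 455.0 + 19.261*I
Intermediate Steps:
sqrt(-193 - 178) - 1*(-455) = sqrt(-371) + 455 = I*sqrt(371) + 455 = 455 + I*sqrt(371)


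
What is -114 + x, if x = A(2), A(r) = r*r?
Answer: -110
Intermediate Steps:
A(r) = r**2
x = 4 (x = 2**2 = 4)
-114 + x = -114 + 4 = -110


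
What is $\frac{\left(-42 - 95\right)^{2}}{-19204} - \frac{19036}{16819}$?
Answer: $- \frac{681243155}{322992076} \approx -2.1092$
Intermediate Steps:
$\frac{\left(-42 - 95\right)^{2}}{-19204} - \frac{19036}{16819} = \left(-137\right)^{2} \left(- \frac{1}{19204}\right) - \frac{19036}{16819} = 18769 \left(- \frac{1}{19204}\right) - \frac{19036}{16819} = - \frac{18769}{19204} - \frac{19036}{16819} = - \frac{681243155}{322992076}$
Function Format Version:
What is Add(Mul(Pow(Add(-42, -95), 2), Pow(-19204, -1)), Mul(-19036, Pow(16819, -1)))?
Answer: Rational(-681243155, 322992076) ≈ -2.1092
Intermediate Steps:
Add(Mul(Pow(Add(-42, -95), 2), Pow(-19204, -1)), Mul(-19036, Pow(16819, -1))) = Add(Mul(Pow(-137, 2), Rational(-1, 19204)), Mul(-19036, Rational(1, 16819))) = Add(Mul(18769, Rational(-1, 19204)), Rational(-19036, 16819)) = Add(Rational(-18769, 19204), Rational(-19036, 16819)) = Rational(-681243155, 322992076)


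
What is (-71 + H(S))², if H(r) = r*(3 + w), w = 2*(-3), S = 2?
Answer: 5929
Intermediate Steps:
w = -6
H(r) = -3*r (H(r) = r*(3 - 6) = r*(-3) = -3*r)
(-71 + H(S))² = (-71 - 3*2)² = (-71 - 6)² = (-77)² = 5929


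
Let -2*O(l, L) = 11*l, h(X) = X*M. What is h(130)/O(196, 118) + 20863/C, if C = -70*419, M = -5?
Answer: -244701/2258410 ≈ -0.10835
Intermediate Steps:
h(X) = -5*X (h(X) = X*(-5) = -5*X)
C = -29330
O(l, L) = -11*l/2
h(130)/O(196, 118) + 20863/C = (-5*130)/((-11/2*196)) + 20863/(-29330) = -650/(-1078) + 20863*(-1/29330) = -650*(-1/1078) - 20863/29330 = 325/539 - 20863/29330 = -244701/2258410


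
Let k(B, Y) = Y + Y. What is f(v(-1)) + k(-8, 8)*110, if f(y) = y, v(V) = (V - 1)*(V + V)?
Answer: 1764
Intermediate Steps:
k(B, Y) = 2*Y
v(V) = 2*V*(-1 + V) (v(V) = (-1 + V)*(2*V) = 2*V*(-1 + V))
f(v(-1)) + k(-8, 8)*110 = 2*(-1)*(-1 - 1) + (2*8)*110 = 2*(-1)*(-2) + 16*110 = 4 + 1760 = 1764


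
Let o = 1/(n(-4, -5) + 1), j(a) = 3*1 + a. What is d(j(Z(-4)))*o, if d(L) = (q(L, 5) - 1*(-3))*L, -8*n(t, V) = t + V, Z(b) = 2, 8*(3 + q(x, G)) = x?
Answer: 25/17 ≈ 1.4706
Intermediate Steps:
q(x, G) = -3 + x/8
n(t, V) = -V/8 - t/8 (n(t, V) = -(t + V)/8 = -(V + t)/8 = -V/8 - t/8)
j(a) = 3 + a
o = 8/17 (o = 1/((-1/8*(-5) - 1/8*(-4)) + 1) = 1/((5/8 + 1/2) + 1) = 1/(9/8 + 1) = 1/(17/8) = 8/17 ≈ 0.47059)
d(L) = L**2/8 (d(L) = ((-3 + L/8) - 1*(-3))*L = ((-3 + L/8) + 3)*L = (L/8)*L = L**2/8)
d(j(Z(-4)))*o = ((3 + 2)**2/8)*(8/17) = ((1/8)*5**2)*(8/17) = ((1/8)*25)*(8/17) = (25/8)*(8/17) = 25/17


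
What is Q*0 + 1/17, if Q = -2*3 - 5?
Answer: 1/17 ≈ 0.058824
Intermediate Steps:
Q = -11 (Q = -6 - 5 = -11)
Q*0 + 1/17 = -11*0 + 1/17 = 0 + 1/17 = 1/17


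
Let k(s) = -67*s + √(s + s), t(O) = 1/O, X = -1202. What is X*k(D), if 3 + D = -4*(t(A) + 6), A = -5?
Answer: -10549954/5 - 1202*I*√1310/5 ≈ -2.11e+6 - 8701.0*I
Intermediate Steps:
D = -131/5 (D = -3 - 4*(1/(-5) + 6) = -3 - 4*(-⅕ + 6) = -3 - 4*29/5 = -3 - 116/5 = -131/5 ≈ -26.200)
k(s) = -67*s + √2*√s (k(s) = -67*s + √(2*s) = -67*s + √2*√s)
X*k(D) = -1202*(-67*(-131/5) + √2*√(-131/5)) = -1202*(8777/5 + √2*(I*√655/5)) = -1202*(8777/5 + I*√1310/5) = -10549954/5 - 1202*I*√1310/5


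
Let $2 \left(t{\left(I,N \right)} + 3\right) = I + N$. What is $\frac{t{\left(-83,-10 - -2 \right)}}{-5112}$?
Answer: $\frac{97}{10224} \approx 0.0094875$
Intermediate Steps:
$t{\left(I,N \right)} = -3 + \frac{I}{2} + \frac{N}{2}$ ($t{\left(I,N \right)} = -3 + \frac{I + N}{2} = -3 + \left(\frac{I}{2} + \frac{N}{2}\right) = -3 + \frac{I}{2} + \frac{N}{2}$)
$\frac{t{\left(-83,-10 - -2 \right)}}{-5112} = \frac{-3 + \frac{1}{2} \left(-83\right) + \frac{-10 - -2}{2}}{-5112} = \left(-3 - \frac{83}{2} + \frac{-10 + 2}{2}\right) \left(- \frac{1}{5112}\right) = \left(-3 - \frac{83}{2} + \frac{1}{2} \left(-8\right)\right) \left(- \frac{1}{5112}\right) = \left(-3 - \frac{83}{2} - 4\right) \left(- \frac{1}{5112}\right) = \left(- \frac{97}{2}\right) \left(- \frac{1}{5112}\right) = \frac{97}{10224}$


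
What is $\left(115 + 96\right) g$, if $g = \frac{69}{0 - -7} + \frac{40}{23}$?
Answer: $\frac{393937}{161} \approx 2446.8$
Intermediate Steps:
$g = \frac{1867}{161}$ ($g = \frac{69}{0 + 7} + 40 \cdot \frac{1}{23} = \frac{69}{7} + \frac{40}{23} = \frac{1867}{161} \approx 11.596$)
$\left(115 + 96\right) g = \left(115 + 96\right) \frac{1867}{161} = 211 \cdot \frac{1867}{161} = \frac{393937}{161}$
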